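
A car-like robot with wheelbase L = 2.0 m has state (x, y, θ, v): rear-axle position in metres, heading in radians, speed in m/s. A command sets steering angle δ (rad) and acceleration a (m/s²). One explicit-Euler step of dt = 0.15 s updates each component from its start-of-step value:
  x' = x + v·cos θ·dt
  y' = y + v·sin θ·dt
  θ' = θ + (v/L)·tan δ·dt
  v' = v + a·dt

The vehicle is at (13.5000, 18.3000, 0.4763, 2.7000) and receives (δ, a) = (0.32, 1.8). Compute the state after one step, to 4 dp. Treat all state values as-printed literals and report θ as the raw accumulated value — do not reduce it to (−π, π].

x' = 13.5000 + 2.7000·cos(0.4763)·0.15 = 13.8599
y' = 18.3000 + 2.7000·sin(0.4763)·0.15 = 18.4857
θ' = 0.4763 + (2.7000/2.0)·tan(0.32)·0.15 = 0.5434
v' = 2.7000 + 1.8000·0.15 = 2.9700

(13.8599, 18.4857, 0.5434, 2.9700)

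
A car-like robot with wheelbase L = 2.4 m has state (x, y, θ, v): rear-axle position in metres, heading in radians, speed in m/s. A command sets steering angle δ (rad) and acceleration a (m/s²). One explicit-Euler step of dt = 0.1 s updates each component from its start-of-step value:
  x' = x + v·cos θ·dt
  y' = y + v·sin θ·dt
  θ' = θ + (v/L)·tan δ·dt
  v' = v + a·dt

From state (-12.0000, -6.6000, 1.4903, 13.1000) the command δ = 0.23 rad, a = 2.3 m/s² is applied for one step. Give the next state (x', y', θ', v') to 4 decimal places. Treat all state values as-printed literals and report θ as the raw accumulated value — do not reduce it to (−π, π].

(-11.8947, -5.2942, 1.6181, 13.3300)

x' = -12.0000 + 13.1000·cos(1.4903)·0.1 = -11.8947
y' = -6.6000 + 13.1000·sin(1.4903)·0.1 = -5.2942
θ' = 1.4903 + (13.1000/2.4)·tan(0.23)·0.1 = 1.6181
v' = 13.1000 + 2.3000·0.1 = 13.3300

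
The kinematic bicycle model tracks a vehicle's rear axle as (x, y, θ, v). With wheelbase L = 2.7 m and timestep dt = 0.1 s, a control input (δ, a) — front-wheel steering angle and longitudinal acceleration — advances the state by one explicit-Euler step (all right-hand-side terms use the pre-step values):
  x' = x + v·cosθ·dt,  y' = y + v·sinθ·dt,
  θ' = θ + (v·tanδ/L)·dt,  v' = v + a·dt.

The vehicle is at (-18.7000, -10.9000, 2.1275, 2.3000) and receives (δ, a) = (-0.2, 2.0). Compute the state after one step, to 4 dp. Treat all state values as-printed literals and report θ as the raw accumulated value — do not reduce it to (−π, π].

(-18.8215, -10.7047, 2.1102, 2.5000)

x' = -18.7000 + 2.3000·cos(2.1275)·0.1 = -18.8215
y' = -10.9000 + 2.3000·sin(2.1275)·0.1 = -10.7047
θ' = 2.1275 + (2.3000/2.7)·tan(-0.2)·0.1 = 2.1102
v' = 2.3000 + 2.0000·0.1 = 2.5000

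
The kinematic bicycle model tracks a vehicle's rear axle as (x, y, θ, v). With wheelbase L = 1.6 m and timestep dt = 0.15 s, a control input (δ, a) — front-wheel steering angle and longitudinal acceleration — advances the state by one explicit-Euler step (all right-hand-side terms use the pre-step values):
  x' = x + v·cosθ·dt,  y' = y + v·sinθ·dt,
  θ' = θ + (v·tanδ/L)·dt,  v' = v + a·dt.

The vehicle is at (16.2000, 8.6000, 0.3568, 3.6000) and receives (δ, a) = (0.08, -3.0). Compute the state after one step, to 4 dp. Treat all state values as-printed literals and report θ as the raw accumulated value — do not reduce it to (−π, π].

(16.7060, 8.7886, 0.3839, 3.1500)

x' = 16.2000 + 3.6000·cos(0.3568)·0.15 = 16.7060
y' = 8.6000 + 3.6000·sin(0.3568)·0.15 = 8.7886
θ' = 0.3568 + (3.6000/1.6)·tan(0.08)·0.15 = 0.3839
v' = 3.6000 − 3.0000·0.15 = 3.1500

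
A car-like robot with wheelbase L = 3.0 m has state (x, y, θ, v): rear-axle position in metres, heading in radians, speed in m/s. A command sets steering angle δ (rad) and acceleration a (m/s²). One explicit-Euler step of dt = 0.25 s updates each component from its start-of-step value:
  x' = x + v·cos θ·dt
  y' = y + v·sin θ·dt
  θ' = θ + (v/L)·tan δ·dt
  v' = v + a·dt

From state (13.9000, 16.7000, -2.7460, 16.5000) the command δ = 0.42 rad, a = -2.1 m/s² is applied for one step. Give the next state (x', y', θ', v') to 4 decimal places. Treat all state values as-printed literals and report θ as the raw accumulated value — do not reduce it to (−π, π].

x' = 13.9000 + 16.5000·cos(-2.7460)·0.25 = 10.0936
y' = 16.7000 + 16.5000·sin(-2.7460)·0.25 = 15.1104
θ' = -2.7460 + (16.5000/3.0)·tan(0.42)·0.25 = -2.1320
v' = 16.5000 − 2.1000·0.25 = 15.9750

(10.0936, 15.1104, -2.1320, 15.9750)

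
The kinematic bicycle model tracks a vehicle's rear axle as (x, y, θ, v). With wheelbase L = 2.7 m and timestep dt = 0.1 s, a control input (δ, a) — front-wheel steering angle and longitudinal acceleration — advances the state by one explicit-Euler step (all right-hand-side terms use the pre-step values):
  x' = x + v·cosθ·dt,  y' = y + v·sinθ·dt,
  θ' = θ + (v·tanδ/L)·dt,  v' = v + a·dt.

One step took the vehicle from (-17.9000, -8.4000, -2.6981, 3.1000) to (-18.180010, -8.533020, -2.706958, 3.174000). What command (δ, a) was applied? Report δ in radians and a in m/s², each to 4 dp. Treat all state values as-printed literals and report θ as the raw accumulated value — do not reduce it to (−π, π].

a = (v'−v)/dt = (0.074000)/0.1 = 0.7400
Δθ = θ'−θ = -0.008858;  (v·dt/L) = 3.1000·0.1/2.7 = 0.114815
tan δ = Δθ·L/(v·dt) = -0.077150  →  δ = -0.0770

δ = -0.0770, a = 0.7400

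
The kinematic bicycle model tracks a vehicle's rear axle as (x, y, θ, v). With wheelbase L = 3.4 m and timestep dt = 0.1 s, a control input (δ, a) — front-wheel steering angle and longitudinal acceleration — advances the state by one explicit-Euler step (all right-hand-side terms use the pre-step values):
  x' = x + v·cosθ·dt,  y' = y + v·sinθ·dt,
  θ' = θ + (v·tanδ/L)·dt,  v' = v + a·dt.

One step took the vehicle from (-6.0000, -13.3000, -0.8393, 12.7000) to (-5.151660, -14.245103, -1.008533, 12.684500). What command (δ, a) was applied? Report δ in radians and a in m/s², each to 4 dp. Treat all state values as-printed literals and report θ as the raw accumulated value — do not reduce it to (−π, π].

a = (v'−v)/dt = (-0.015500)/0.1 = -0.1550
Δθ = θ'−θ = -0.169233;  (v·dt/L) = 12.7000·0.1/3.4 = 0.373529
tan δ = Δθ·L/(v·dt) = -0.453065  →  δ = -0.4254

δ = -0.4254, a = -0.1550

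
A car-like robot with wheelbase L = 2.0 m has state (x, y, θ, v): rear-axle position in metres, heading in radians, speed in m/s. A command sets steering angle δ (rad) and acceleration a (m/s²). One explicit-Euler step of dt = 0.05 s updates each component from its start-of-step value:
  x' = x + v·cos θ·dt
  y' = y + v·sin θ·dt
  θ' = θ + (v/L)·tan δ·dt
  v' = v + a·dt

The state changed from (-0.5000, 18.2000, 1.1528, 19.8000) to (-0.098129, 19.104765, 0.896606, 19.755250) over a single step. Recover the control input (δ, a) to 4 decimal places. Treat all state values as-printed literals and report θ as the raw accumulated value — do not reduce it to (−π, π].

a = (v'−v)/dt = (-0.044750)/0.05 = -0.8950
Δθ = θ'−θ = -0.256194;  (v·dt/L) = 19.8000·0.05/2.0 = 0.495000
tan δ = Δθ·L/(v·dt) = -0.517564  →  δ = -0.4776

δ = -0.4776, a = -0.8950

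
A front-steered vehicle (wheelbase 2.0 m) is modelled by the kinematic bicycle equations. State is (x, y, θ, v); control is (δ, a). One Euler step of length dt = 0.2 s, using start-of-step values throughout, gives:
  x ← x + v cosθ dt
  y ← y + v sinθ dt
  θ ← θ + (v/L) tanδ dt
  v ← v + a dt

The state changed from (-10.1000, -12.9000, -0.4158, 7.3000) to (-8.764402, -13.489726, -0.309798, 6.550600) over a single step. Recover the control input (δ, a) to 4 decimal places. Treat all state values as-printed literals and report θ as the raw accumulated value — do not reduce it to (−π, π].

a = (v'−v)/dt = (-0.749400)/0.2 = -3.7470
Δθ = θ'−θ = 0.106002;  (v·dt/L) = 7.3000·0.2/2.0 = 0.730000
tan δ = Δθ·L/(v·dt) = 0.145208  →  δ = 0.1442

δ = 0.1442, a = -3.7470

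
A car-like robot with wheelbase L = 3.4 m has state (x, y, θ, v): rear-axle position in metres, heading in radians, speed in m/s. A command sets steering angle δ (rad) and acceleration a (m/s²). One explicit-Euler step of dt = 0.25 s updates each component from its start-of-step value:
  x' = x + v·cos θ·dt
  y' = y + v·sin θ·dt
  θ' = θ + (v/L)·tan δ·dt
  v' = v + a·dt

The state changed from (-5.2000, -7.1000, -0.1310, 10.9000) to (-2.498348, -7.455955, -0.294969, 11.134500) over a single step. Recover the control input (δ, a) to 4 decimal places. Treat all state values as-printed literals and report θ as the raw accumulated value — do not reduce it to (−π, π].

a = (v'−v)/dt = (0.234500)/0.25 = 0.9380
Δθ = θ'−θ = -0.163969;  (v·dt/L) = 10.9000·0.25/3.4 = 0.801471
tan δ = Δθ·L/(v·dt) = -0.204585  →  δ = -0.2018

δ = -0.2018, a = 0.9380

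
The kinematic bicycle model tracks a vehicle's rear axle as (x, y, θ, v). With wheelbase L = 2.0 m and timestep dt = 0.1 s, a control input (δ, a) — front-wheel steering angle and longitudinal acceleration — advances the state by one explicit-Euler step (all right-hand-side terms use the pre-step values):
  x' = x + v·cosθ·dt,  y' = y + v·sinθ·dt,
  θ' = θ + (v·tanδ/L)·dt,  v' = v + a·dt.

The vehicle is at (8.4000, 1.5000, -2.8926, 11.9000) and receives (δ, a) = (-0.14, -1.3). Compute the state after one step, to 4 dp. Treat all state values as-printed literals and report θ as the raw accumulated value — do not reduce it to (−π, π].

x' = 8.4000 + 11.9000·cos(-2.8926)·0.1 = 7.2467
y' = 1.5000 + 11.9000·sin(-2.8926)·0.1 = 1.2068
θ' = -2.8926 + (11.9000/2.0)·tan(-0.14)·0.1 = -2.9764
v' = 11.9000 − 1.3000·0.1 = 11.7700

(7.2467, 1.2068, -2.9764, 11.7700)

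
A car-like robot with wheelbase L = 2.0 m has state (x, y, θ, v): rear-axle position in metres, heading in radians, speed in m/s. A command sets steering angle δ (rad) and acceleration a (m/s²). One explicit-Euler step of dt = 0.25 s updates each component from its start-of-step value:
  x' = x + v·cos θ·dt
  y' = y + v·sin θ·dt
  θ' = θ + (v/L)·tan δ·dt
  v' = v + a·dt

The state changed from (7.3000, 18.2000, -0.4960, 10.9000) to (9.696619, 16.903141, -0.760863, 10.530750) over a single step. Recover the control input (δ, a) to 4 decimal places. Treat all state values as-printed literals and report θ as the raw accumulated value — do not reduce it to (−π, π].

a = (v'−v)/dt = (-0.369250)/0.25 = -1.4770
Δθ = θ'−θ = -0.264863;  (v·dt/L) = 10.9000·0.25/2.0 = 1.362500
tan δ = Δθ·L/(v·dt) = -0.194395  →  δ = -0.1920

δ = -0.1920, a = -1.4770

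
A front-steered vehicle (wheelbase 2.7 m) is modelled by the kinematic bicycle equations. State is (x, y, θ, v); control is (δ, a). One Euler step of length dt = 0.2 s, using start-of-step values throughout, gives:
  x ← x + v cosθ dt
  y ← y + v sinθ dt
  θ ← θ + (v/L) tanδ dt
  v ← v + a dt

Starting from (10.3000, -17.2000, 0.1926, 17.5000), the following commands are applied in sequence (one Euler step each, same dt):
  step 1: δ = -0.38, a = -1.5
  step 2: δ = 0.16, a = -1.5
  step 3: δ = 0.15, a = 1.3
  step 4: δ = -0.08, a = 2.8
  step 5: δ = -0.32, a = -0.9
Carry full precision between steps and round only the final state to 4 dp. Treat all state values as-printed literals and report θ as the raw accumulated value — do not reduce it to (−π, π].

after step 1 (δ=-0.38, a=-1.5): (13.735285, -16.530060, -0.325157, 17.200000)
after step 2 (δ=0.16, a=-1.5): (16.995030, -17.628995, -0.119548, 16.900000)
after step 3 (δ=0.15, a=1.3): (20.350906, -18.032105, 0.069651, 17.160000)
after step 4 (δ=-0.08, a=2.8): (23.774585, -17.793255, -0.032255, 17.720000)
after step 5 (δ=-0.32, a=-0.9): (27.316741, -17.907548, -0.467235, 17.540000)

(27.3167, -17.9075, -0.4672, 17.5400)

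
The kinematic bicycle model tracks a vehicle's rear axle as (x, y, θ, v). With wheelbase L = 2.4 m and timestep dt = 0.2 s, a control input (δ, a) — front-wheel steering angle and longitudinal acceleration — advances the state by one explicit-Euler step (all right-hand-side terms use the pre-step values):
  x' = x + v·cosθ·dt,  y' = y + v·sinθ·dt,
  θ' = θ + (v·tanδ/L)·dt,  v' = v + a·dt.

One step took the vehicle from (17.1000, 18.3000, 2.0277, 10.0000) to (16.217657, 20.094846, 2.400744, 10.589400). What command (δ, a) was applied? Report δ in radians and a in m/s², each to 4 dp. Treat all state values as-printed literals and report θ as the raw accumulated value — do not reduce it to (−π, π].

δ = 0.4209, a = 2.9470

a = (v'−v)/dt = (0.589400)/0.2 = 2.9470
Δθ = θ'−θ = 0.373044;  (v·dt/L) = 10.0000·0.2/2.4 = 0.833333
tan δ = Δθ·L/(v·dt) = 0.447653  →  δ = 0.4209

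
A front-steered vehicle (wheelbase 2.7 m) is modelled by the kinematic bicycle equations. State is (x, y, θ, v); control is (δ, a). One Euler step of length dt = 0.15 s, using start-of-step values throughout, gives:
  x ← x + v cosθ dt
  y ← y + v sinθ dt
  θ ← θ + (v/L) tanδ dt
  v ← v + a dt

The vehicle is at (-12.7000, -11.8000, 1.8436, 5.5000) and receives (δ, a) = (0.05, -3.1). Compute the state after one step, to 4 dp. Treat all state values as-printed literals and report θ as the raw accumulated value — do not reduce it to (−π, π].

x' = -12.7000 + 5.5000·cos(1.8436)·0.15 = -12.9223
y' = -11.8000 + 5.5000·sin(1.8436)·0.15 = -11.0055
θ' = 1.8436 + (5.5000/2.7)·tan(0.05)·0.15 = 1.8589
v' = 5.5000 − 3.1000·0.15 = 5.0350

(-12.9223, -11.0055, 1.8589, 5.0350)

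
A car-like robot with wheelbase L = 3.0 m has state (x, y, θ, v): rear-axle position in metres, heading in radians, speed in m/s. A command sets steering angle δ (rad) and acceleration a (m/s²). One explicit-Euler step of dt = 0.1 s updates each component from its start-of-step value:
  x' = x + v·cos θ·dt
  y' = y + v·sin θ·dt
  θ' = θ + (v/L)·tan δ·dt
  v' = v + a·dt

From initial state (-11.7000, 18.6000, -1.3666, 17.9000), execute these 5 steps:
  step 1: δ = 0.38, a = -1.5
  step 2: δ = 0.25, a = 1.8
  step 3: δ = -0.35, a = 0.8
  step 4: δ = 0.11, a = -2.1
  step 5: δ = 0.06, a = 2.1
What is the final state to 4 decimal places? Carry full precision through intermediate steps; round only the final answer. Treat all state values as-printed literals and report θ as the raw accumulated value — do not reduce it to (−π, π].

after step 1 (δ=0.38, a=-1.5): (-11.337023, 16.847189, -1.128284, 17.750000)
after step 2 (δ=0.25, a=1.8): (-10.576948, 15.243159, -0.977206, 17.930000)
after step 3 (δ=-0.35, a=0.8): (-9.574051, 13.756873, -1.195372, 18.010000)
after step 4 (δ=0.11, a=-2.1): (-8.913683, 12.081309, -1.129067, 17.800000)
after step 5 (δ=0.06, a=2.1): (-8.152727, 10.472164, -1.093425, 18.010000)

(-8.1527, 10.4722, -1.0934, 18.0100)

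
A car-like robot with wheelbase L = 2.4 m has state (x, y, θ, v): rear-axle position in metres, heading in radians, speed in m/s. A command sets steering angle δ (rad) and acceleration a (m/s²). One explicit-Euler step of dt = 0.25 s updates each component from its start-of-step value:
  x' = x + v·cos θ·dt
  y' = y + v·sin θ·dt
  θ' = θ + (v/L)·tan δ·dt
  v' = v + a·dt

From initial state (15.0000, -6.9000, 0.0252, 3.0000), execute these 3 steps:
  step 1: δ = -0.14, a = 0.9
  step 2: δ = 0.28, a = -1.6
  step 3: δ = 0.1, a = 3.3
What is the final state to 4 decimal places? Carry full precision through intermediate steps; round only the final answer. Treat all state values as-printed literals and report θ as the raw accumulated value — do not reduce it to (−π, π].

(17.2600, -6.8414, 0.1073, 3.6500)

after step 1 (δ=-0.14, a=0.9): (15.749762, -6.881102, -0.018838, 3.225000)
after step 2 (δ=0.28, a=-1.6): (16.555869, -6.896289, 0.077762, 2.825000)
after step 3 (δ=0.1, a=3.3): (17.259985, -6.841425, 0.107288, 3.650000)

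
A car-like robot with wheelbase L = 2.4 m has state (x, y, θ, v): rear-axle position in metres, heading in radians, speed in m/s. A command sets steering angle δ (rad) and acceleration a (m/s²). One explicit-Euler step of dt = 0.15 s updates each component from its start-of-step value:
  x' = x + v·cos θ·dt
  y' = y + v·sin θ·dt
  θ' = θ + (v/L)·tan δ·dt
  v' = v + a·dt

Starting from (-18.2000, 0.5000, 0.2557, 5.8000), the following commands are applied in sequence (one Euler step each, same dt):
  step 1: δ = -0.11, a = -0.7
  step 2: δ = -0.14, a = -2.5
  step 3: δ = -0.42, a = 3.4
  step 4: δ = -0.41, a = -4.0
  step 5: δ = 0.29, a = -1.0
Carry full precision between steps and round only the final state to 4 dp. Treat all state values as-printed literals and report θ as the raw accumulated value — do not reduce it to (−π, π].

(-14.0857, 0.9387, -0.0438, 5.0800)

after step 1 (δ=-0.11, a=-0.7): (-17.358287, 0.720043, 0.215663, 5.695000)
after step 2 (δ=-0.14, a=-2.5): (-16.523826, 0.902848, 0.165504, 5.320000)
after step 3 (δ=-0.42, a=3.4): (-15.736730, 1.034318, 0.017019, 5.830000)
after step 4 (δ=-0.41, a=-4.0): (-14.862357, 1.049201, -0.141350, 5.230000)
after step 5 (δ=0.29, a=-1.0): (-14.085681, 0.938680, -0.043806, 5.080000)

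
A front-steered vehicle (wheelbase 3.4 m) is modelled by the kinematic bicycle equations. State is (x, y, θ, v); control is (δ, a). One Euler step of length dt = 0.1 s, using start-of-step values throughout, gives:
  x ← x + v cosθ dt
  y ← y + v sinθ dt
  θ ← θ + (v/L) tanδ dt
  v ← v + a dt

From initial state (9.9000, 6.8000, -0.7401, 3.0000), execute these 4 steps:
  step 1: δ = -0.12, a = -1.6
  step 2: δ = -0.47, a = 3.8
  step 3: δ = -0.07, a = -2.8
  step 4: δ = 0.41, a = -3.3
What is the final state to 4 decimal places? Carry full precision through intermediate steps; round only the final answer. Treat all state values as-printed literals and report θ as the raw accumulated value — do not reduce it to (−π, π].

(10.7600, 5.9636, -0.7622, 2.6100)

after step 1 (δ=-0.12, a=-1.6): (10.121520, 6.597691, -0.750739, 2.840000)
after step 2 (δ=-0.47, a=3.8): (10.329177, 6.403952, -0.793169, 3.220000)
after step 3 (δ=-0.07, a=-2.8): (10.555089, 6.174502, -0.799810, 2.940000)
after step 4 (δ=0.41, a=-3.3): (10.759961, 5.963638, -0.762227, 2.610000)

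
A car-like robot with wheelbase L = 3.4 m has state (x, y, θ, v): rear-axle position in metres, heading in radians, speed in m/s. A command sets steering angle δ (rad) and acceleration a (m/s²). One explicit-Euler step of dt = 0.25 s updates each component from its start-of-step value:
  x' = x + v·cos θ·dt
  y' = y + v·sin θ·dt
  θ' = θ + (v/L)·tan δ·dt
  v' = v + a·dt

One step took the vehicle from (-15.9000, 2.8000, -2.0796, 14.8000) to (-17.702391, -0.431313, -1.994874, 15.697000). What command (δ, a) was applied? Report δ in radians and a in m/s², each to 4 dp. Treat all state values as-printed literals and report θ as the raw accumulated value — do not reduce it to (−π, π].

δ = 0.0777, a = 3.5880

a = (v'−v)/dt = (0.897000)/0.25 = 3.5880
Δθ = θ'−θ = 0.084726;  (v·dt/L) = 14.8000·0.25/3.4 = 1.088235
tan δ = Δθ·L/(v·dt) = 0.077856  →  δ = 0.0777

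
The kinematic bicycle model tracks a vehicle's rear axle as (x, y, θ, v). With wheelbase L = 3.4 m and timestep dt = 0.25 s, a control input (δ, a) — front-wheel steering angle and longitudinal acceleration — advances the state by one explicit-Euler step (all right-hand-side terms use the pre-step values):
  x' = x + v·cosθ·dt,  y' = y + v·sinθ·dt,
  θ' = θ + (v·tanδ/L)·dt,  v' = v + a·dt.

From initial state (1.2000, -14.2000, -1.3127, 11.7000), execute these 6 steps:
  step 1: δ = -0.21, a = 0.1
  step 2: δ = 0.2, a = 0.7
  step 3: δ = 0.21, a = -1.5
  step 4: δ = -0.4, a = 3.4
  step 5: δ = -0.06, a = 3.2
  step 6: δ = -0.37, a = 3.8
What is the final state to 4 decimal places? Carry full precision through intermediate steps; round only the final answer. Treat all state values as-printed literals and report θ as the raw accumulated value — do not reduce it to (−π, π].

after step 1 (δ=-0.21, a=0.1): (1.946578, -17.028117, -1.496065, 11.725000)
after step 2 (δ=0.2, a=0.7): (2.165430, -19.951186, -1.321302, 11.900000)
after step 3 (δ=0.21, a=-1.5): (2.899998, -22.834072, -1.134803, 11.525000)
after step 4 (δ=-0.4, a=3.4): (4.116783, -25.445784, -1.493089, 12.375000)
after step 5 (δ=-0.06, a=3.2): (4.356948, -28.530198, -1.547750, 13.175000)
after step 6 (δ=-0.37, a=3.8): (4.432850, -31.823073, -1.923492, 14.125000)

(4.4329, -31.8231, -1.9235, 14.1250)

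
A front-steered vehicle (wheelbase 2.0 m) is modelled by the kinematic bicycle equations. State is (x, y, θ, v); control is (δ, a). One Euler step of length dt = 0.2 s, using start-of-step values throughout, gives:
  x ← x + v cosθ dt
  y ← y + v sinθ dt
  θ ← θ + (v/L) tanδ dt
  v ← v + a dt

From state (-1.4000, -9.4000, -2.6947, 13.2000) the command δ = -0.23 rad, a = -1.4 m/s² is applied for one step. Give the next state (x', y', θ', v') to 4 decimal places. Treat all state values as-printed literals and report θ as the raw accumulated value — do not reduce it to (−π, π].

(-3.7807, -10.5409, -3.0038, 12.9200)

x' = -1.4000 + 13.2000·cos(-2.6947)·0.2 = -3.7807
y' = -9.4000 + 13.2000·sin(-2.6947)·0.2 = -10.5409
θ' = -2.6947 + (13.2000/2.0)·tan(-0.23)·0.2 = -3.0038
v' = 13.2000 − 1.4000·0.2 = 12.9200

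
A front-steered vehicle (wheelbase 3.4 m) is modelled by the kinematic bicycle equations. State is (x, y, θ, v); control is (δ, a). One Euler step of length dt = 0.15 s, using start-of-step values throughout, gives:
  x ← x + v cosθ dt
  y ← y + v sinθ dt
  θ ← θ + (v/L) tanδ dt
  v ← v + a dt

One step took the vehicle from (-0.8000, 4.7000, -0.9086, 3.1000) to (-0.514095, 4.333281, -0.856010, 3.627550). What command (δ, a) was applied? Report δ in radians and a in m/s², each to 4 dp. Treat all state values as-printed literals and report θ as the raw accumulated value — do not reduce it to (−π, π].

a = (v'−v)/dt = (0.527550)/0.15 = 3.5170
Δθ = θ'−θ = 0.052590;  (v·dt/L) = 3.1000·0.15/3.4 = 0.136765
tan δ = Δθ·L/(v·dt) = 0.384529  →  δ = 0.3671

δ = 0.3671, a = 3.5170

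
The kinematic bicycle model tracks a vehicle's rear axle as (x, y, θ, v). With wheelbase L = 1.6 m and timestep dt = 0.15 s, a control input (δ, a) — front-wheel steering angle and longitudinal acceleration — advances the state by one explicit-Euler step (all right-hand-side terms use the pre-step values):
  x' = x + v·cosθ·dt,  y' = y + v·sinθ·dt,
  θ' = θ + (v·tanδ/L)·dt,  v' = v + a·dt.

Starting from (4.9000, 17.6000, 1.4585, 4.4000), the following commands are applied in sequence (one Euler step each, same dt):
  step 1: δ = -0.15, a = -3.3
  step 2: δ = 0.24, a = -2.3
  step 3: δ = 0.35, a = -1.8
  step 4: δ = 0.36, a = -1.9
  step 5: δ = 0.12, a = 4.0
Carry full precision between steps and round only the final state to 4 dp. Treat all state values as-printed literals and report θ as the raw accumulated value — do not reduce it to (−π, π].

(5.0343, 20.3034, 1.7576, 3.6050)

after step 1 (δ=-0.15, a=-3.3): (4.973960, 18.255843, 1.396157, 3.905000)
after step 2 (δ=0.24, a=-2.3): (5.075736, 18.832683, 1.485746, 3.560000)
after step 3 (δ=0.35, a=-1.8): (5.121098, 19.364753, 1.607574, 3.290000)
after step 4 (δ=0.36, a=-1.9): (5.102952, 19.857919, 1.723671, 3.005000)
after step 5 (δ=0.12, a=4.0): (5.034312, 20.303412, 1.757640, 3.605000)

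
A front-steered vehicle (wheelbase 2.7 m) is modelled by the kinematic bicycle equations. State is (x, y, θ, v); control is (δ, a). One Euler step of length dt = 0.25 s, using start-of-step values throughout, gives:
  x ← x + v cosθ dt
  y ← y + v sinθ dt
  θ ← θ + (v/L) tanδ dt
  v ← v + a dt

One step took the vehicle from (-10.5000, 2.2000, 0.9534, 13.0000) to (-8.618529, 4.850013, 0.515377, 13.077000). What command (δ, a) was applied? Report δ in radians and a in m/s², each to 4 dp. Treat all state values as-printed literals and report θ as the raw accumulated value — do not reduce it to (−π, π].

a = (v'−v)/dt = (0.077000)/0.25 = 0.3080
Δθ = θ'−θ = -0.438023;  (v·dt/L) = 13.0000·0.25/2.7 = 1.203704
tan δ = Δθ·L/(v·dt) = -0.363896  →  δ = -0.3490

δ = -0.3490, a = 0.3080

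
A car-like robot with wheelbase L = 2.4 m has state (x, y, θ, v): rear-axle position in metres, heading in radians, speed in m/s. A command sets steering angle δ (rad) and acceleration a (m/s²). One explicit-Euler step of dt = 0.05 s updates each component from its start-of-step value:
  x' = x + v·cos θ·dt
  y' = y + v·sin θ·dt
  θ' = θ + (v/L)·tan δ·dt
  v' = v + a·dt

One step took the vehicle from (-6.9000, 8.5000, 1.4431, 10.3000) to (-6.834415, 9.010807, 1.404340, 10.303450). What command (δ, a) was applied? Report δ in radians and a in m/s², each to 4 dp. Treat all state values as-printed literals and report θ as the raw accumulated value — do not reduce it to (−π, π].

a = (v'−v)/dt = (0.003450)/0.05 = 0.0690
Δθ = θ'−θ = -0.038760;  (v·dt/L) = 10.3000·0.05/2.4 = 0.214583
tan δ = Δθ·L/(v·dt) = -0.180629  →  δ = -0.1787

δ = -0.1787, a = 0.0690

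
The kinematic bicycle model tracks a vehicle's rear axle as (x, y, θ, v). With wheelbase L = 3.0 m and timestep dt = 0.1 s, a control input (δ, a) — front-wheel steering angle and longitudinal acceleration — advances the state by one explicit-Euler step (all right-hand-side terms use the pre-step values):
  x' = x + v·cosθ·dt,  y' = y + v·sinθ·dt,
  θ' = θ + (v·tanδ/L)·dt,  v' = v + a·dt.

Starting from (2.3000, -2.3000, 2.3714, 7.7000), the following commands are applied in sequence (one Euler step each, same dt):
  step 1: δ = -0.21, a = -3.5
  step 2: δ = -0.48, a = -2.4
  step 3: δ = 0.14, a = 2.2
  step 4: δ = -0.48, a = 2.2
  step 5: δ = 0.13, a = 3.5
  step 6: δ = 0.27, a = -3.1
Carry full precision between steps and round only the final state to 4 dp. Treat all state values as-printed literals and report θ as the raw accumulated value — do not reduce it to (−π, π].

(-0.4043, 1.2620, 2.2011, 7.5900)

after step 1 (δ=-0.21, a=-3.5): (1.747312, -1.763869, 2.316693, 7.350000)
after step 2 (δ=-0.48, a=-2.4): (1.248518, -1.224027, 2.189144, 7.110000)
after step 3 (δ=0.14, a=2.2): (0.836359, -0.644678, 2.222542, 7.330000)
after step 4 (δ=-0.48, a=2.2): (0.391739, -0.061924, 2.095340, 7.550000)
after step 5 (δ=0.13, a=3.5): (0.013622, 0.591569, 2.128242, 7.900000)
after step 6 (δ=0.27, a=-3.1): (-0.404304, 1.261970, 2.201122, 7.590000)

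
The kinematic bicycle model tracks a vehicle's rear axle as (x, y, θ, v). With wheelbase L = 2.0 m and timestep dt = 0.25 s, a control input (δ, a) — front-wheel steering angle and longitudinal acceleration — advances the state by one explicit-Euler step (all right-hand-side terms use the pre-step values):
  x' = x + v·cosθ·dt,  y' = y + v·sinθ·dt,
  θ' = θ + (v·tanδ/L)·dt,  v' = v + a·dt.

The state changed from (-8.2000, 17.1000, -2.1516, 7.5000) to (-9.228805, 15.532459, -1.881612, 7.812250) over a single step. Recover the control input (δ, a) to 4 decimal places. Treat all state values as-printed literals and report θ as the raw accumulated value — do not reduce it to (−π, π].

δ = 0.2804, a = 1.2490

a = (v'−v)/dt = (0.312250)/0.25 = 1.2490
Δθ = θ'−θ = 0.269988;  (v·dt/L) = 7.5000·0.25/2.0 = 0.937500
tan δ = Δθ·L/(v·dt) = 0.287987  →  δ = 0.2804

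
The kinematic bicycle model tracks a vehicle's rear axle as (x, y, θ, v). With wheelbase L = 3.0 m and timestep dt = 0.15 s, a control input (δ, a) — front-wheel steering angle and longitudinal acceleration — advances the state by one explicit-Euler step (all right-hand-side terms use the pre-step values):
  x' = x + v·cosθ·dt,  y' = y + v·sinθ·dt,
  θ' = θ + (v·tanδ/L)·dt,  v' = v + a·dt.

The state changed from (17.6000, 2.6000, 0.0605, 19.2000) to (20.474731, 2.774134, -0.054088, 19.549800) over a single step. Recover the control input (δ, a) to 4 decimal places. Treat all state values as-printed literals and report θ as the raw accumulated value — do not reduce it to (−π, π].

δ = -0.1188, a = 2.3320

a = (v'−v)/dt = (0.349800)/0.15 = 2.3320
Δθ = θ'−θ = -0.114588;  (v·dt/L) = 19.2000·0.15/3.0 = 0.960000
tan δ = Δθ·L/(v·dt) = -0.119362  →  δ = -0.1188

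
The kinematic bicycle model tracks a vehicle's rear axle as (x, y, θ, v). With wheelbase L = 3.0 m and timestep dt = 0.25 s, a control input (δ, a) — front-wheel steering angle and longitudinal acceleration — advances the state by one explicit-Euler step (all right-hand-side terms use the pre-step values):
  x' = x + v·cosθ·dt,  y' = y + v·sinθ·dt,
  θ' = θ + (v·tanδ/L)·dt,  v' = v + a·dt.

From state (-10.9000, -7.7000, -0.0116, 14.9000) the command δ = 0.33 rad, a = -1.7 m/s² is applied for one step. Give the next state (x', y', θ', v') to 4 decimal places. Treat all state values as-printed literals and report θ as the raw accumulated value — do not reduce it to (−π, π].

(-7.1753, -7.7432, 0.4137, 14.4750)

x' = -10.9000 + 14.9000·cos(-0.0116)·0.25 = -7.1753
y' = -7.7000 + 14.9000·sin(-0.0116)·0.25 = -7.7432
θ' = -0.0116 + (14.9000/3.0)·tan(0.33)·0.25 = 0.4137
v' = 14.9000 − 1.7000·0.25 = 14.4750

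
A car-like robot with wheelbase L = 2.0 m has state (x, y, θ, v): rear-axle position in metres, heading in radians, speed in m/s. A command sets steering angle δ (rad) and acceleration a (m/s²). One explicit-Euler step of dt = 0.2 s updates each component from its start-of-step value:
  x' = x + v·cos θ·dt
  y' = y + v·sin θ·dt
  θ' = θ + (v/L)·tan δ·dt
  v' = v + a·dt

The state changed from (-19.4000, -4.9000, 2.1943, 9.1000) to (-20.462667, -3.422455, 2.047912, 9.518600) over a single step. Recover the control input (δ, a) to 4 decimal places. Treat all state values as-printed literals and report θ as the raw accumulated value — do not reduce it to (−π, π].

δ = -0.1595, a = 2.0930

a = (v'−v)/dt = (0.418600)/0.2 = 2.0930
Δθ = θ'−θ = -0.146388;  (v·dt/L) = 9.1000·0.2/2.0 = 0.910000
tan δ = Δθ·L/(v·dt) = -0.160866  →  δ = -0.1595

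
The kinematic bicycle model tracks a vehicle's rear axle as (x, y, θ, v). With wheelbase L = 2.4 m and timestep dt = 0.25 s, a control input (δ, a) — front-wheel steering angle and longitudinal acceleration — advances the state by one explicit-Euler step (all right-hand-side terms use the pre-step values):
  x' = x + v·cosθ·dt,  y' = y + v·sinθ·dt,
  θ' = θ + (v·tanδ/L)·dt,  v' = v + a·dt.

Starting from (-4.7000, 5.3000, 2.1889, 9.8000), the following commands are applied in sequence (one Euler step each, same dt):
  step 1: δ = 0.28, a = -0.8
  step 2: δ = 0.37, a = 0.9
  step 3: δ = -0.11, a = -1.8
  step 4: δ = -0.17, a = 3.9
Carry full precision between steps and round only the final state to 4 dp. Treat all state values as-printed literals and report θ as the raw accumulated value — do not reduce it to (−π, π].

(-12.5562, 10.3035, 2.5896, 10.3500)

after step 1 (δ=0.28, a=-0.8): (-6.119752, 7.296698, 2.482445, 9.600000)
after step 2 (δ=0.37, a=0.9): (-8.016987, 8.766562, 2.870308, 9.825000)
after step 3 (δ=-0.11, a=-1.8): (-10.383406, 9.424761, 2.757274, 9.375000)
after step 4 (δ=-0.17, a=3.9): (-12.556189, 10.303498, 2.589640, 10.350000)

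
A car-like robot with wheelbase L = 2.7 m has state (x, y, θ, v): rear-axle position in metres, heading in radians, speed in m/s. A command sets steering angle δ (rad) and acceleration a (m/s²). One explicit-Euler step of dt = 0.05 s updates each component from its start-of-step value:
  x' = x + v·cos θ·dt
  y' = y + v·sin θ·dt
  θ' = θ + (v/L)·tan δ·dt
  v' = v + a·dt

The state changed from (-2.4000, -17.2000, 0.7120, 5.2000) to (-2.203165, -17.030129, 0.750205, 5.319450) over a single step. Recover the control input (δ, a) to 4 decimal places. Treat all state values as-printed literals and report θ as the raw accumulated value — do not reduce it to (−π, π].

a = (v'−v)/dt = (0.119450)/0.05 = 2.3890
Δθ = θ'−θ = 0.038205;  (v·dt/L) = 5.2000·0.05/2.7 = 0.096296
tan δ = Δθ·L/(v·dt) = 0.396744  →  δ = 0.3777

δ = 0.3777, a = 2.3890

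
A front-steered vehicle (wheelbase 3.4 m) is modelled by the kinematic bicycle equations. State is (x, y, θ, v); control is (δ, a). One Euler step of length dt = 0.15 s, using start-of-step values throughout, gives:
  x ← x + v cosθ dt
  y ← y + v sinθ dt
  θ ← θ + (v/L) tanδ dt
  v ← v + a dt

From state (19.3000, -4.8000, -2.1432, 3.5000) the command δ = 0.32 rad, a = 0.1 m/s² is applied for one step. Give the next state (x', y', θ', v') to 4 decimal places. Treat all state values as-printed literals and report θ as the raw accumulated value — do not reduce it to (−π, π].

x' = 19.3000 + 3.5000·cos(-2.1432)·0.15 = 19.0156
y' = -4.8000 + 3.5000·sin(-2.1432)·0.15 = -5.2413
θ' = -2.1432 + (3.5000/3.4)·tan(0.32)·0.15 = -2.0920
v' = 3.5000 + 0.1000·0.15 = 3.5150

(19.0156, -5.2413, -2.0920, 3.5150)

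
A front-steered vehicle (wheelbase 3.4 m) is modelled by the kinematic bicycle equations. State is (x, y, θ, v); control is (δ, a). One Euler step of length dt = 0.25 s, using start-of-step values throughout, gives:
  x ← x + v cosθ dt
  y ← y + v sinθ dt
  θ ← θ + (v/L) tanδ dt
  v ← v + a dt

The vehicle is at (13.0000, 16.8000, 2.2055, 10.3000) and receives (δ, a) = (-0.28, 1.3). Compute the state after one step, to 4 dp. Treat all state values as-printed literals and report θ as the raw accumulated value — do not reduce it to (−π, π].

x' = 13.0000 + 10.3000·cos(2.2055)·0.25 = 11.4732
y' = 16.8000 + 10.3000·sin(2.2055)·0.25 = 18.8735
θ' = 2.2055 + (10.3000/3.4)·tan(-0.28)·0.25 = 1.9877
v' = 10.3000 + 1.3000·0.25 = 10.6250

(11.4732, 18.8735, 1.9877, 10.6250)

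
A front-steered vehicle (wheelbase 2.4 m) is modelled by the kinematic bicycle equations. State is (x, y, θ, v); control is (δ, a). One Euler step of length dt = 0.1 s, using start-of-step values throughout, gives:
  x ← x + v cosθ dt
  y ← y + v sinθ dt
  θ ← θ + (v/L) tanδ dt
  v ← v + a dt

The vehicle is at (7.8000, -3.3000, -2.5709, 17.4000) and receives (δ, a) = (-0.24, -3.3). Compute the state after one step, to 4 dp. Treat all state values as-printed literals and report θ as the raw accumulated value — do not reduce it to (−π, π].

x' = 7.8000 + 17.4000·cos(-2.5709)·0.1 = 6.3357
y' = -3.3000 + 17.4000·sin(-2.5709)·0.1 = -4.2400
θ' = -2.5709 + (17.4000/2.4)·tan(-0.24)·0.1 = -2.7483
v' = 17.4000 − 3.3000·0.1 = 17.0700

(6.3357, -4.2400, -2.7483, 17.0700)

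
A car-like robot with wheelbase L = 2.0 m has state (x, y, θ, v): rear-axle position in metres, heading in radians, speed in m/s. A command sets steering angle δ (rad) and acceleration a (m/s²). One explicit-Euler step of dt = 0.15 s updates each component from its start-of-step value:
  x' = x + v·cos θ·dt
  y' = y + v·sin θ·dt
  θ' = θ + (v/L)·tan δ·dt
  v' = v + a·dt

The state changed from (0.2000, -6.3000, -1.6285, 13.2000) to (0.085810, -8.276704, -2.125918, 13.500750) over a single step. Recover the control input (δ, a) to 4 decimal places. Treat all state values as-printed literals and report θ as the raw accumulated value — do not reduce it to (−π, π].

δ = -0.4656, a = 2.0050

a = (v'−v)/dt = (0.300750)/0.15 = 2.0050
Δθ = θ'−θ = -0.497418;  (v·dt/L) = 13.2000·0.15/2.0 = 0.990000
tan δ = Δθ·L/(v·dt) = -0.502442  →  δ = -0.4656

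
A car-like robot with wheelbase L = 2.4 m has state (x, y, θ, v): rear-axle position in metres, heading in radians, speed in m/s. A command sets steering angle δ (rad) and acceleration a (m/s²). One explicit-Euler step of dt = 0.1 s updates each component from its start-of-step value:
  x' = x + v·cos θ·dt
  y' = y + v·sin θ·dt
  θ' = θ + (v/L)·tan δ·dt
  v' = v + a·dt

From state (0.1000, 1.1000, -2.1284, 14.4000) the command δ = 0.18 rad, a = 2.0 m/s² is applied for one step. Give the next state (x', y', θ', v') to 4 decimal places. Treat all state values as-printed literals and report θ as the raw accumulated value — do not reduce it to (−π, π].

(-0.6620, -0.1219, -2.0192, 14.6000)

x' = 0.1000 + 14.4000·cos(-2.1284)·0.1 = -0.6620
y' = 1.1000 + 14.4000·sin(-2.1284)·0.1 = -0.1219
θ' = -2.1284 + (14.4000/2.4)·tan(0.18)·0.1 = -2.0192
v' = 14.4000 + 2.0000·0.1 = 14.6000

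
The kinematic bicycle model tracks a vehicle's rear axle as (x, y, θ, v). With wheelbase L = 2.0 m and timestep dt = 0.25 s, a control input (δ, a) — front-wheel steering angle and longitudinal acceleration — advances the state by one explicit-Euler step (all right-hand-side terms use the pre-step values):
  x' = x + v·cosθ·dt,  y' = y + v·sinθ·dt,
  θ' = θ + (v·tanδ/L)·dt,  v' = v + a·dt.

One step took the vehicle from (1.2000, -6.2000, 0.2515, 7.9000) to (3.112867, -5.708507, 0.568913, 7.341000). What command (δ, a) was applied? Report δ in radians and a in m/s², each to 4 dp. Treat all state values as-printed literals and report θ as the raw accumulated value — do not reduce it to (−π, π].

a = (v'−v)/dt = (-0.559000)/0.25 = -2.2360
Δθ = θ'−θ = 0.317413;  (v·dt/L) = 7.9000·0.25/2.0 = 0.987500
tan δ = Δθ·L/(v·dt) = 0.321431  →  δ = 0.3110

δ = 0.3110, a = -2.2360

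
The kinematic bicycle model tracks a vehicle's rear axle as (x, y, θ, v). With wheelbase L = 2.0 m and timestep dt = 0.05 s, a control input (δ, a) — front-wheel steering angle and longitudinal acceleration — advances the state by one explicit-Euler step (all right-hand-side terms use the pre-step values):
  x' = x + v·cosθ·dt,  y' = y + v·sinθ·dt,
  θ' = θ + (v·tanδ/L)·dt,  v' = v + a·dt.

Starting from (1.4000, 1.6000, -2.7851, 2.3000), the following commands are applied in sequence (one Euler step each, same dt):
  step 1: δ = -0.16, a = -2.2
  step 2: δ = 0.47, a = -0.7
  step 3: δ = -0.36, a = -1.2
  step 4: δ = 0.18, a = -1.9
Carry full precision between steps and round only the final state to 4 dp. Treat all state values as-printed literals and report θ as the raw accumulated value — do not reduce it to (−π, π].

(0.9908, 1.4468, -2.7773, 2.0000)

after step 1 (δ=-0.16, a=-2.2): (1.292230, 1.559866, -2.794379, 2.190000)
after step 2 (δ=0.47, a=-0.7): (1.189265, 1.522606, -2.766568, 2.155000)
after step 3 (δ=-0.36, a=-1.2): (1.089004, 1.483137, -2.786847, 2.095000)
after step 4 (δ=0.18, a=-1.9): (0.990776, 1.446752, -2.777316, 2.000000)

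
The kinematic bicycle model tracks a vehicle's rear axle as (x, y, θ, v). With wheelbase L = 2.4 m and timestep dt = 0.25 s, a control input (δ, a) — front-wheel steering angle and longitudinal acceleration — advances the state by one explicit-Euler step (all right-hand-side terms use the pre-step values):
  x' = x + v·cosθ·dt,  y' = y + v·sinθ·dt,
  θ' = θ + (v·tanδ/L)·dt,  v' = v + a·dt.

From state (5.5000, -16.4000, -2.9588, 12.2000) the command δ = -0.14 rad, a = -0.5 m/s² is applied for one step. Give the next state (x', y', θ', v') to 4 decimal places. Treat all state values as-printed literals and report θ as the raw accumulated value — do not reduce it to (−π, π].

x' = 5.5000 + 12.2000·cos(-2.9588)·0.25 = 2.5008
y' = -16.4000 + 12.2000·sin(-2.9588)·0.25 = -16.9544
θ' = -2.9588 + (12.2000/2.4)·tan(-0.14)·0.25 = -3.1379
v' = 12.2000 − 0.5000·0.25 = 12.0750

(2.5008, -16.9544, -3.1379, 12.0750)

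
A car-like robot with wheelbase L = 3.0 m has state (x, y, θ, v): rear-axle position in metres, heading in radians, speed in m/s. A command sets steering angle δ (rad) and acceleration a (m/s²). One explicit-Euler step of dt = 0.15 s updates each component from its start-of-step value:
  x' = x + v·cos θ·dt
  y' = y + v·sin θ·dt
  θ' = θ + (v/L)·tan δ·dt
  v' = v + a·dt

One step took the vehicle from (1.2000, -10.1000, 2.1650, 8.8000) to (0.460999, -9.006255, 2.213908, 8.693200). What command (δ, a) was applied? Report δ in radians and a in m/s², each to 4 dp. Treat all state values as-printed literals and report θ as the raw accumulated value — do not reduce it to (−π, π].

δ = 0.1107, a = -0.7120

a = (v'−v)/dt = (-0.106800)/0.15 = -0.7120
Δθ = θ'−θ = 0.048908;  (v·dt/L) = 8.8000·0.15/3.0 = 0.440000
tan δ = Δθ·L/(v·dt) = 0.111155  →  δ = 0.1107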